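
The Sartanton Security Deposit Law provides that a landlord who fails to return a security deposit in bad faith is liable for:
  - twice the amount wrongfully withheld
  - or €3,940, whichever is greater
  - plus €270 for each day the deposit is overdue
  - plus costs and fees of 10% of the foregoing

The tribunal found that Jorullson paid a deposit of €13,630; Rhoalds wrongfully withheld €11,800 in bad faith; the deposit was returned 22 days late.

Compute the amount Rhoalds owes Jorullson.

€32,494

Doubled: 2 × €11,800 = €23,600
Minimum €3,940: €23,600 meets the minimum, no increase.
Late-return penalty: 22 × €270 = €5,940
Damages plus late penalty: €23,600 + €5,940 = €29,540
Costs and fees: 10% of €29,540 = €2,954
Total recovery: €29,540 + €2,954 = €32,494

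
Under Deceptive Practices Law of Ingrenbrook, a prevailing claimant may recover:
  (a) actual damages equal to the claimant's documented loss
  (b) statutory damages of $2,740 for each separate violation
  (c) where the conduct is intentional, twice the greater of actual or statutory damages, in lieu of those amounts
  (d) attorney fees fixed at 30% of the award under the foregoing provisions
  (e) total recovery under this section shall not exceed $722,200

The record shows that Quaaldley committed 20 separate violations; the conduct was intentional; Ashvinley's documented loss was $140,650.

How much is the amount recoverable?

$365,690

Statutory damages: 20 × $2,740 = $54,800
Greater of actual damages ($140,650) or statutory damages ($54,800): $140,650
Doubled: 2 × $140,650 = $281,300
Attorney fees: 30% of $281,300 = $84,390
Total before cap: $281,300 + $84,390 = $365,690
Cap at $722,200: $365,690 is within the cap, no reduction.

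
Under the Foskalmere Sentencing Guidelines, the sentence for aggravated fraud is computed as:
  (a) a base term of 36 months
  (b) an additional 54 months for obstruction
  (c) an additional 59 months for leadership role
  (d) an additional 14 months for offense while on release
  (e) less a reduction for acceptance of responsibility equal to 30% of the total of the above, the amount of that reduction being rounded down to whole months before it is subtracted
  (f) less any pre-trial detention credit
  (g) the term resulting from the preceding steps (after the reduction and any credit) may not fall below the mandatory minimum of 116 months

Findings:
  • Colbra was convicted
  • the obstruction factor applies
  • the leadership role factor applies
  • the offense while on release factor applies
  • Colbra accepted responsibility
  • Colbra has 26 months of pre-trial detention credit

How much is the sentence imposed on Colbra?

Sentence: 116 months

Obstruction enhancement: +54 months
Leadership role enhancement: +59 months
Offense while on release enhancement: +14 months
Adjusted term: 36 months + 54 months + 59 months + 14 months = 163 months
Acceptance of responsibility reduction: 30% of 163 months = 48 months (rounded down)
After reduction: 163 − 48 = 115 months
Less pre-trial detention credit: 115 months − 26 months = 89 months
Minimum 116 months: 89 months is below the minimum → 116 months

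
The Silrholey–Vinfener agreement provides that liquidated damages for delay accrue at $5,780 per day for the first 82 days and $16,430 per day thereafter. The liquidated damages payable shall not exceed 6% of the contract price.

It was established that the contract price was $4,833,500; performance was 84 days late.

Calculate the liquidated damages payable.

First 82 days: 82 × $5,780 = $473,960
Remaining days: (84 − 82) × $16,430 = $32,860
Accrued per-day damages: $473,960 + $32,860 = $506,820
Cap: 6% of $4,833,500 = $290,010
Cap at $290,010: $506,820 exceeds the cap → $290,010

$290,010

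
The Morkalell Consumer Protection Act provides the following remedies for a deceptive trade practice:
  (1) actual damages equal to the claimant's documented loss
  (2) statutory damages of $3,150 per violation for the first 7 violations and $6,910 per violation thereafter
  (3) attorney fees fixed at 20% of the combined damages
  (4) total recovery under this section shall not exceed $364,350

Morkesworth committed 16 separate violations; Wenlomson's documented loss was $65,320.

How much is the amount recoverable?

First 7 violations: 7 × $3,150 = $22,050
Remaining violations: (16 − 7) × $6,910 = $62,190
Statutory damages: $22,050 + $62,190 = $84,240
Combined damages: $65,320 + $84,240 = $149,560
Attorney fees: 20% of $149,560 = $29,912
Total before cap: $149,560 + $29,912 = $179,472
Cap at $364,350: $179,472 is within the cap, no reduction.

Total recovery: $179,472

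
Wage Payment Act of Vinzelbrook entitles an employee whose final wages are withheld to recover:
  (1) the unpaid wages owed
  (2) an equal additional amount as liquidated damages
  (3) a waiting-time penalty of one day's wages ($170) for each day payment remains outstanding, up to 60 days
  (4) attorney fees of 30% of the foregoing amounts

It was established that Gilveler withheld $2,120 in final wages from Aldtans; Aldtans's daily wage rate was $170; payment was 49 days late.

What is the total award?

$16,341

Liquidated damages (equal amount): $2,120
Penalty days: min(49, 60) = 49
Waiting-time penalty: 49 × $170 = $8,330
Subtotal: $2,120 + $2,120 + $8,330 = $12,570
Attorney fees: 30% of $12,570 = $3,771
Total award: $12,570 + $3,771 = $16,341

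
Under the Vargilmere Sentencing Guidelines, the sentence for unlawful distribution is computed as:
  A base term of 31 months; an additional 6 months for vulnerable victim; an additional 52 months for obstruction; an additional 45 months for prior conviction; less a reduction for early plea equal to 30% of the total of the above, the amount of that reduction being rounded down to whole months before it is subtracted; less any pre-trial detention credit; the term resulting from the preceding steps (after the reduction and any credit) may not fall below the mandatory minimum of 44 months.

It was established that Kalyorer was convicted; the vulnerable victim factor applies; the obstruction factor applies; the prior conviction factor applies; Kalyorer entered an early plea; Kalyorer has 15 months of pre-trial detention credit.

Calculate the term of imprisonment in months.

79 months

Vulnerable victim enhancement: +6 months
Obstruction enhancement: +52 months
Prior conviction enhancement: +45 months
Adjusted term: 31 months + 6 months + 52 months + 45 months = 134 months
Early plea reduction: 30% of 134 months = 40 months (rounded down)
After reduction: 134 − 40 = 94 months
Less pre-trial detention credit: 94 months − 15 months = 79 months
Minimum 44 months: 79 months meets the minimum, no increase.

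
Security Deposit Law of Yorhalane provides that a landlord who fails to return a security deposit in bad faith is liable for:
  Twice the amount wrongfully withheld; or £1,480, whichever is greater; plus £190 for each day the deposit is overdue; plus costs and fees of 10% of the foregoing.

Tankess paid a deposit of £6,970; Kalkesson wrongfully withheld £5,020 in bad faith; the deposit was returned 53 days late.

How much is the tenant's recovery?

Doubled: 2 × £5,020 = £10,040
Minimum £1,480: £10,040 meets the minimum, no increase.
Late-return penalty: 53 × £190 = £10,070
Damages plus late penalty: £10,040 + £10,070 = £20,110
Costs and fees: 10% of £20,110 = £2,011
Total recovery: £20,110 + £2,011 = £22,121

£22,121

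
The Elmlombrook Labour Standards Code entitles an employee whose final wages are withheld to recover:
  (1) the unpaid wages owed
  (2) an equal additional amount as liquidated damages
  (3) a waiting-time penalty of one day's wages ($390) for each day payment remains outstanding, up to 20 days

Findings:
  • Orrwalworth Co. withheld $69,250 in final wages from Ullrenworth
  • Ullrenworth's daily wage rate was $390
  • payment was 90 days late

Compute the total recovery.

Liquidated damages (equal amount): $69,250
Penalty days: min(90, 20) = 20
Waiting-time penalty: 20 × $390 = $7,800
Total award: $69,250 + $69,250 + $7,800 = $146,300

$146,300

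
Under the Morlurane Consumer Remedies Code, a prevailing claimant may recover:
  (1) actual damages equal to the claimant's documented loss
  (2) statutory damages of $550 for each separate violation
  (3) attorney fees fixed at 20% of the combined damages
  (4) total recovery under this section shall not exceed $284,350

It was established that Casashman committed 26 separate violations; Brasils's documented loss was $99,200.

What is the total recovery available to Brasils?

Total recovery: $136,200

Statutory damages: 26 × $550 = $14,300
Combined damages: $99,200 + $14,300 = $113,500
Attorney fees: 20% of $113,500 = $22,700
Total before cap: $113,500 + $22,700 = $136,200
Cap at $284,350: $136,200 is within the cap, no reduction.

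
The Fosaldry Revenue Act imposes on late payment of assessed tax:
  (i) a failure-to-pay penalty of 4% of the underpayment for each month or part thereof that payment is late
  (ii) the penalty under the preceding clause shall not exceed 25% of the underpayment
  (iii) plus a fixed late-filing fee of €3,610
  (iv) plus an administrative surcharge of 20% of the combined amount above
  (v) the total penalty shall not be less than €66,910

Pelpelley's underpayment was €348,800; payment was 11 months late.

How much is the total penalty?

Accrued rate: 4% × 11 = 44%, capped at 25% → 25%
Failure-to-pay penalty: 25% of €348,800 = €87,200
Penalty before surcharge: €87,200 + €3,610 = €90,810
Administrative surcharge: 20% of €90,810 = €18,162
Total penalty: €90,810 + €18,162 = €108,972
Minimum €66,910: €108,972 meets the minimum, no increase.

€108,972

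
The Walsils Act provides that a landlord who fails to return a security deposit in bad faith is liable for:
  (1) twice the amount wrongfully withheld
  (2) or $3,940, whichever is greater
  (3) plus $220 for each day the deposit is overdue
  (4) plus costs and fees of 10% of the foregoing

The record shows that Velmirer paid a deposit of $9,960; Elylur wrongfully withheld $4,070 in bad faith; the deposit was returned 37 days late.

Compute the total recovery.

$17,908

Doubled: 2 × $4,070 = $8,140
Minimum $3,940: $8,140 meets the minimum, no increase.
Late-return penalty: 37 × $220 = $8,140
Damages plus late penalty: $8,140 + $8,140 = $16,280
Costs and fees: 10% of $16,280 = $1,628
Total recovery: $16,280 + $1,628 = $17,908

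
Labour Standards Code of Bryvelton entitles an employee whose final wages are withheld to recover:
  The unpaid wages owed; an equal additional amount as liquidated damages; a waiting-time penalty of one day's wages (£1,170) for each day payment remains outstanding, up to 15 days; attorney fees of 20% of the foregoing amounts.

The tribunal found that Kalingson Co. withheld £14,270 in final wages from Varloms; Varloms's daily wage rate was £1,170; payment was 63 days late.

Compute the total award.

Liquidated damages (equal amount): £14,270
Penalty days: min(63, 15) = 15
Waiting-time penalty: 15 × £1,170 = £17,550
Subtotal: £14,270 + £14,270 + £17,550 = £46,090
Attorney fees: 20% of £46,090 = £9,218
Total award: £46,090 + £9,218 = £55,308

Total award: £55,308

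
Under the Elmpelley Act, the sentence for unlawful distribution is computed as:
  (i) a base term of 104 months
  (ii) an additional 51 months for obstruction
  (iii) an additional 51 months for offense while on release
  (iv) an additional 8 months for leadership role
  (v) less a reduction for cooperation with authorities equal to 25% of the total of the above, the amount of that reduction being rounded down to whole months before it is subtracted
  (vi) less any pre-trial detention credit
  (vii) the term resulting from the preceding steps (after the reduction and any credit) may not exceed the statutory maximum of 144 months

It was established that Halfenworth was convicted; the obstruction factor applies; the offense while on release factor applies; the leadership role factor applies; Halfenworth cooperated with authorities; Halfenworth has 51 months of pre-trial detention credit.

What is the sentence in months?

110 months

Obstruction enhancement: +51 months
Offense while on release enhancement: +51 months
Leadership role enhancement: +8 months
Adjusted term: 104 months + 51 months + 51 months + 8 months = 214 months
Cooperation with authorities reduction: 25% of 214 months = 53 months (rounded down)
After reduction: 214 − 53 = 161 months
Less pre-trial detention credit: 161 months − 51 months = 110 months
Cap at 144 months: 110 months is within the cap, no reduction.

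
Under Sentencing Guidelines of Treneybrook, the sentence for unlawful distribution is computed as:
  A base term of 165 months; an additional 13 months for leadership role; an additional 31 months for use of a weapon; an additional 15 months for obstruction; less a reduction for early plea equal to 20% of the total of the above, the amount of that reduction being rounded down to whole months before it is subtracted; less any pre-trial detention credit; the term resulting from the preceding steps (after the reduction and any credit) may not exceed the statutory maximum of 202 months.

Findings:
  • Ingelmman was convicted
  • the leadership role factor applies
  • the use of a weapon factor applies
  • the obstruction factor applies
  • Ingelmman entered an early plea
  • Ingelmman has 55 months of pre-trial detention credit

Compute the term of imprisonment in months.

Leadership role enhancement: +13 months
Use of a weapon enhancement: +31 months
Obstruction enhancement: +15 months
Adjusted term: 165 months + 13 months + 31 months + 15 months = 224 months
Early plea reduction: 20% of 224 months = 44 months (rounded down)
After reduction: 224 − 44 = 180 months
Less pre-trial detention credit: 180 months − 55 months = 125 months
Cap at 202 months: 125 months is within the cap, no reduction.

125 months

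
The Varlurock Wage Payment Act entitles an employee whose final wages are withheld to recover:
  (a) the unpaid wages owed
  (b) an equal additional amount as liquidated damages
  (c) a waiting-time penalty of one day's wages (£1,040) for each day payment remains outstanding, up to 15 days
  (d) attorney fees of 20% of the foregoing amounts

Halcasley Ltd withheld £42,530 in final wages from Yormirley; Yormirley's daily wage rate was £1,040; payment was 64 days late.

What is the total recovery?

£120,792

Liquidated damages (equal amount): £42,530
Penalty days: min(64, 15) = 15
Waiting-time penalty: 15 × £1,040 = £15,600
Subtotal: £42,530 + £42,530 + £15,600 = £100,660
Attorney fees: 20% of £100,660 = £20,132
Total award: £100,660 + £20,132 = £120,792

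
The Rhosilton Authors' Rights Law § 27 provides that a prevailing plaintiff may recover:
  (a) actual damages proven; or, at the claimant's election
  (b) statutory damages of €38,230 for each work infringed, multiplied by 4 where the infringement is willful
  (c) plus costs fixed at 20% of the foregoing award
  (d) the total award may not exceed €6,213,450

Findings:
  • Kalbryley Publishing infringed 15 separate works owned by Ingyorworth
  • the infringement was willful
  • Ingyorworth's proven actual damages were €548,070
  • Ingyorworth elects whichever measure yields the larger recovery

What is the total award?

€2,752,560

Statutory damages: 15 × €38,230 = €573,450
Multiplied by 4: 4 × €573,450 = €2,293,800
Greater of actual damages (€548,070) or enhanced statutory damages (€2,293,800): €2,293,800
Costs: 20% of €2,293,800 = €458,760
Award plus costs: €2,293,800 + €458,760 = €2,752,560
Cap at €6,213,450: €2,752,560 is within the cap, no reduction.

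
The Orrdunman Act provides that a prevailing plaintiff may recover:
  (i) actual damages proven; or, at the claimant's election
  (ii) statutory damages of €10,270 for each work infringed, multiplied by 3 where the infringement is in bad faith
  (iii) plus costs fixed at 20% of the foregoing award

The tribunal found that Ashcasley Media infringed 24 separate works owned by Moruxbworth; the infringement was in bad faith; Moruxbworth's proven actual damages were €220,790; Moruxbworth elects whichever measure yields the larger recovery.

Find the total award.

€887,328

Statutory damages: 24 × €10,270 = €246,480
Trebled: 3 × €246,480 = €739,440
Greater of actual damages (€220,790) or enhanced statutory damages (€739,440): €739,440
Costs: 20% of €739,440 = €147,888
Award plus costs: €739,440 + €147,888 = €887,328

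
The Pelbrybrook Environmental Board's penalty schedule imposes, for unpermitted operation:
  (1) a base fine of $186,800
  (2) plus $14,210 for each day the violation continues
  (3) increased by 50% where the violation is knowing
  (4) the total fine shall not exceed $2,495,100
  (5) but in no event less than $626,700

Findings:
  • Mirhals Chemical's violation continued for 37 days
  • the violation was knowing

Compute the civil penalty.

$1,068,855

Per-day component: 37 × $14,210 = $525,770
Base plus per-day: $186,800 + $525,770 = $712,570
Enhancement: 50% of $712,570 = $356,285
Enhanced fine: $712,570 + $356,285 = $1,068,855
Cap at $2,495,100: $1,068,855 is within the cap, no reduction.
Minimum $626,700: $1,068,855 meets the minimum, no increase.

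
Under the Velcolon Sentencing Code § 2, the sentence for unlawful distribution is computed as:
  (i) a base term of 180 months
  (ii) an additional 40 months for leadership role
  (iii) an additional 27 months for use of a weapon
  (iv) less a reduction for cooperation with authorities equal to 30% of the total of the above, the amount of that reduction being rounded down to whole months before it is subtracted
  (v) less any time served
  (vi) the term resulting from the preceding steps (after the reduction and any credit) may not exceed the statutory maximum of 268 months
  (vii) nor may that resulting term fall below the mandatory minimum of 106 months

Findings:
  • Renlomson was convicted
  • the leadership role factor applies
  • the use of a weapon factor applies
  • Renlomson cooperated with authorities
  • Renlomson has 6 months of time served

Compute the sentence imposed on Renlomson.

Leadership role enhancement: +40 months
Use of a weapon enhancement: +27 months
Adjusted term: 180 months + 40 months + 27 months = 247 months
Cooperation with authorities reduction: 30% of 247 months = 74 months (rounded down)
After reduction: 247 − 74 = 173 months
Less time served: 173 months − 6 months = 167 months
Cap at 268 months: 167 months is within the cap, no reduction.
Minimum 106 months: 167 months meets the minimum, no increase.

167 months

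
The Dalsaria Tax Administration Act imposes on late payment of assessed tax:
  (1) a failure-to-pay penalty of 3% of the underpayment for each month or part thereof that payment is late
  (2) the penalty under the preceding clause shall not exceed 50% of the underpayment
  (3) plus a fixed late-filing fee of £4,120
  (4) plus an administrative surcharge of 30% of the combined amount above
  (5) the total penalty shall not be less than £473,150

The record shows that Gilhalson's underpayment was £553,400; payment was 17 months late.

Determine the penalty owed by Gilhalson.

£473,150

Accrued rate: 3% × 17 = 51%, capped at 50% → 50%
Failure-to-pay penalty: 50% of £553,400 = £276,700
Penalty before surcharge: £276,700 + £4,120 = £280,820
Administrative surcharge: 30% of £280,820 = £84,246
Total penalty: £280,820 + £84,246 = £365,066
Minimum £473,150: £365,066 is below the minimum → £473,150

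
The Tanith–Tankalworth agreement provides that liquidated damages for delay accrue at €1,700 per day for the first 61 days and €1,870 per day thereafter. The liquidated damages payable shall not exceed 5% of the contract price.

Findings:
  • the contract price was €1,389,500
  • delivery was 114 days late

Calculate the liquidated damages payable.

First 61 days: 61 × €1,700 = €103,700
Remaining days: (114 − 61) × €1,870 = €99,110
Accrued per-day damages: €103,700 + €99,110 = €202,810
Cap: 5% of €1,389,500 = €69,475
Cap at €69,475: €202,810 exceeds the cap → €69,475

Liquidated damages: €69,475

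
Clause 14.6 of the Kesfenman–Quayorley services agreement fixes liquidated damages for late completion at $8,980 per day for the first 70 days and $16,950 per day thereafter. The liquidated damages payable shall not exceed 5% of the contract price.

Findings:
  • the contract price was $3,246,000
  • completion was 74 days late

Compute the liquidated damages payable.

First 70 days: 70 × $8,980 = $628,600
Remaining days: (74 − 70) × $16,950 = $67,800
Accrued per-day damages: $628,600 + $67,800 = $696,400
Cap: 5% of $3,246,000 = $162,300
Cap at $162,300: $696,400 exceeds the cap → $162,300

$162,300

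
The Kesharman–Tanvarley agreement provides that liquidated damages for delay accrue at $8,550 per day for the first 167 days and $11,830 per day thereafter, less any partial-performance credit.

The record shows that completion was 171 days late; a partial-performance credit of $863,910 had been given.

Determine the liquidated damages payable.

Liquidated damages: $611,260

First 167 days: 167 × $8,550 = $1,427,850
Remaining days: (171 − 167) × $11,830 = $47,320
Accrued per-day damages: $1,427,850 + $47,320 = $1,475,170
Less partial-performance credit: $1,475,170 − $863,910 = $611,260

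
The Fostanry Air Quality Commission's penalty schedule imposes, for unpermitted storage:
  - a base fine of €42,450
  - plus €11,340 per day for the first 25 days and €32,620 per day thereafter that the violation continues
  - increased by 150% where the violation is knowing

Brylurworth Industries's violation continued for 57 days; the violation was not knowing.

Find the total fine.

€1,369,790

First 25 days: 25 × €11,340 = €283,500
Remaining days: (57 − 25) × €32,620 = €1,043,840
Per-day component: €283,500 + €1,043,840 = €1,327,340
Base plus per-day: €42,450 + €1,327,340 = €1,369,790
The violation was not knowing: no 150% increase.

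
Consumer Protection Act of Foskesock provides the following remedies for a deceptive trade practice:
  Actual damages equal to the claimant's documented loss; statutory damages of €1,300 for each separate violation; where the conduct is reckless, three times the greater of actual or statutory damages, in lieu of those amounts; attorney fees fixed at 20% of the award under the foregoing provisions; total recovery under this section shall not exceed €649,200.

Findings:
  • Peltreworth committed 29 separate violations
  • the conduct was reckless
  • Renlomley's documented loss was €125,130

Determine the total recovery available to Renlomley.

€450,468

Statutory damages: 29 × €1,300 = €37,700
Greater of actual damages (€125,130) or statutory damages (€37,700): €125,130
Trebled: 3 × €125,130 = €375,390
Attorney fees: 20% of €375,390 = €75,078
Total before cap: €375,390 + €75,078 = €450,468
Cap at €649,200: €450,468 is within the cap, no reduction.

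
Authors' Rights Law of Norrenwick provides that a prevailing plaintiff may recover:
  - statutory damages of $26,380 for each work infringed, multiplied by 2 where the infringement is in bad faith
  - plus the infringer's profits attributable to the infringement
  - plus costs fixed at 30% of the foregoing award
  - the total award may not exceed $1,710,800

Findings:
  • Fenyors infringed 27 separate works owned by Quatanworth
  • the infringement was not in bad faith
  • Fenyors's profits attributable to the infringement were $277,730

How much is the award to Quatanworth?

Statutory damages: 27 × $26,380 = $712,260
Infringement not in bad faith: no ×2 enhancement.
Combined award: $712,260 + $277,730 = $989,990
Costs: 30% of $989,990 = $296,997
Award plus costs: $989,990 + $296,997 = $1,286,987
Cap at $1,710,800: $1,286,987 is within the cap, no reduction.

$1,286,987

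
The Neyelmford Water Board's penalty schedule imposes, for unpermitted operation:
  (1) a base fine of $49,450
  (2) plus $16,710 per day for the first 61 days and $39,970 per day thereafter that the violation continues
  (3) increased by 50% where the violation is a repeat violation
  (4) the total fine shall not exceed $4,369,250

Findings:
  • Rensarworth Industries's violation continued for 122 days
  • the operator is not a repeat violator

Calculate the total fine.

First 61 days: 61 × $16,710 = $1,019,310
Remaining days: (122 − 61) × $39,970 = $2,438,170
Per-day component: $1,019,310 + $2,438,170 = $3,457,480
Base plus per-day: $49,450 + $3,457,480 = $3,506,930
The operator is not a repeat violator: no 50% increase.
Cap at $4,369,250: $3,506,930 is within the cap, no reduction.

Civil penalty: $3,506,930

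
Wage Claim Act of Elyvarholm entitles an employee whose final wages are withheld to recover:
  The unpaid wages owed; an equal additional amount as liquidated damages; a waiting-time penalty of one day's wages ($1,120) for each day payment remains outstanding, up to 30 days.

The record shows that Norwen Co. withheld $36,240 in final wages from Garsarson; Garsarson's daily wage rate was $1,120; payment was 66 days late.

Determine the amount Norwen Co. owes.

Liquidated damages (equal amount): $36,240
Penalty days: min(66, 30) = 30
Waiting-time penalty: 30 × $1,120 = $33,600
Total award: $36,240 + $36,240 + $33,600 = $106,080

$106,080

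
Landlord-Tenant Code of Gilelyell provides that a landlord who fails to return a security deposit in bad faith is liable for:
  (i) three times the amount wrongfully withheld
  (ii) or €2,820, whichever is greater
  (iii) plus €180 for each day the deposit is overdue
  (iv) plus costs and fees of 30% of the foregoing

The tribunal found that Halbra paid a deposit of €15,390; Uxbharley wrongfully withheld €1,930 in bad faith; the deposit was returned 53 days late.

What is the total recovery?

€19,929

Trebled: 3 × €1,930 = €5,790
Minimum €2,820: €5,790 meets the minimum, no increase.
Late-return penalty: 53 × €180 = €9,540
Damages plus late penalty: €5,790 + €9,540 = €15,330
Costs and fees: 30% of €15,330 = €4,599
Total recovery: €15,330 + €4,599 = €19,929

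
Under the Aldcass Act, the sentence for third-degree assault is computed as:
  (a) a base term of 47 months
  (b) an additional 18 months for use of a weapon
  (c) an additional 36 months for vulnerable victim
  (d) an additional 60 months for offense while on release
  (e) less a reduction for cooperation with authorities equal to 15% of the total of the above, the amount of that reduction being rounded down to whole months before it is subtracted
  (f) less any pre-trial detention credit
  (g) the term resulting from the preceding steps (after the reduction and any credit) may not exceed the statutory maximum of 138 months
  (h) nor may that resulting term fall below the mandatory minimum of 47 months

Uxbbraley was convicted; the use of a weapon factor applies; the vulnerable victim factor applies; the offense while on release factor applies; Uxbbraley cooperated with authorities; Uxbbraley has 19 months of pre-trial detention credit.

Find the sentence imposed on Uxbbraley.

Use of a weapon enhancement: +18 months
Vulnerable victim enhancement: +36 months
Offense while on release enhancement: +60 months
Adjusted term: 47 months + 18 months + 36 months + 60 months = 161 months
Cooperation with authorities reduction: 15% of 161 months = 24 months (rounded down)
After reduction: 161 − 24 = 137 months
Less pre-trial detention credit: 137 months − 19 months = 118 months
Cap at 138 months: 118 months is within the cap, no reduction.
Minimum 47 months: 118 months meets the minimum, no increase.

Sentence: 118 months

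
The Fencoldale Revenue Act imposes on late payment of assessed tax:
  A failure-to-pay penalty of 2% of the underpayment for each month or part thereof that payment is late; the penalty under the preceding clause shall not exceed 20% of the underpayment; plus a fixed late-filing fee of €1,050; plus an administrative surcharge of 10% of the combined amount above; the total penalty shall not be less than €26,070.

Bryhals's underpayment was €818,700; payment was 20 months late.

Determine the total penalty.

Accrued rate: 2% × 20 = 40%, capped at 20% → 20%
Failure-to-pay penalty: 20% of €818,700 = €163,740
Penalty before surcharge: €163,740 + €1,050 = €164,790
Administrative surcharge: 10% of €164,790 = €16,479
Total penalty: €164,790 + €16,479 = €181,269
Minimum €26,070: €181,269 meets the minimum, no increase.

€181,269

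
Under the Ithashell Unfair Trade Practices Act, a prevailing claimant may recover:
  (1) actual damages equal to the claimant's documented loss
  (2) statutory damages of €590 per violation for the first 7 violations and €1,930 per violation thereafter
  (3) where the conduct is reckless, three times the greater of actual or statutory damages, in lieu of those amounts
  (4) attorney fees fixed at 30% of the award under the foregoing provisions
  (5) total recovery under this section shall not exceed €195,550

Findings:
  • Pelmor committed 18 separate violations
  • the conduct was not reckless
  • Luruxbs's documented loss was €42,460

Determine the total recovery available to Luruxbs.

€88,166

First 7 violations: 7 × €590 = €4,130
Remaining violations: (18 − 7) × €1,930 = €21,230
Statutory damages: €4,130 + €21,230 = €25,360
Conduct not reckless: the in-lieu enhancement does not apply.
Actual plus statutory damages: €42,460 + €25,360 = €67,820
Attorney fees: 30% of €67,820 = €20,346
Total before cap: €67,820 + €20,346 = €88,166
Cap at €195,550: €88,166 is within the cap, no reduction.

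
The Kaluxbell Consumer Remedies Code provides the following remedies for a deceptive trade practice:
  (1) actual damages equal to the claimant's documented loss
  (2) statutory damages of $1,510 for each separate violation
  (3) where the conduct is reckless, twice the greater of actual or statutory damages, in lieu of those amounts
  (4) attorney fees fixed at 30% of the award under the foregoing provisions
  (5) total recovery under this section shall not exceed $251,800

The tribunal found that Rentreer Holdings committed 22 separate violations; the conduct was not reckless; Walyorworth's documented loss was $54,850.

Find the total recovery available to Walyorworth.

Statutory damages: 22 × $1,510 = $33,220
Conduct not reckless: the in-lieu enhancement does not apply.
Actual plus statutory damages: $54,850 + $33,220 = $88,070
Attorney fees: 30% of $88,070 = $26,421
Total before cap: $88,070 + $26,421 = $114,491
Cap at $251,800: $114,491 is within the cap, no reduction.

Total recovery: $114,491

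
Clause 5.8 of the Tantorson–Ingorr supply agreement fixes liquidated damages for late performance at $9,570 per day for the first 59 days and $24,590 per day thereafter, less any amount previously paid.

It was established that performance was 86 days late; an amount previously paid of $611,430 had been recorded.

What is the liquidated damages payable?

First 59 days: 59 × $9,570 = $564,630
Remaining days: (86 − 59) × $24,590 = $663,930
Accrued per-day damages: $564,630 + $663,930 = $1,228,560
Less amount previously paid: $1,228,560 − $611,430 = $617,130

$617,130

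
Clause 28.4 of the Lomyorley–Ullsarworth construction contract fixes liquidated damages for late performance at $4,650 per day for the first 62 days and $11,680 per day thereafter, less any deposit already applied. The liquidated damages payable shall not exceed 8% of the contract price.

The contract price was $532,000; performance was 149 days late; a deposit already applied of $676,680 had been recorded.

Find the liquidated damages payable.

$42,560

First 62 days: 62 × $4,650 = $288,300
Remaining days: (149 − 62) × $11,680 = $1,016,160
Accrued per-day damages: $288,300 + $1,016,160 = $1,304,460
Less deposit already applied: $1,304,460 − $676,680 = $627,780
Cap: 8% of $532,000 = $42,560
Cap at $42,560: $627,780 exceeds the cap → $42,560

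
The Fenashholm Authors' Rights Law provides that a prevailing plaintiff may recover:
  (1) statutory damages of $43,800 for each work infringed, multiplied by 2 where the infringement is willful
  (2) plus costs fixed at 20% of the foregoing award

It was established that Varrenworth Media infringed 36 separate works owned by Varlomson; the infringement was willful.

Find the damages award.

Statutory damages: 36 × $43,800 = $1,576,800
Doubled: 2 × $1,576,800 = $3,153,600
Costs: 20% of $3,153,600 = $630,720
Award plus costs: $3,153,600 + $630,720 = $3,784,320

$3,784,320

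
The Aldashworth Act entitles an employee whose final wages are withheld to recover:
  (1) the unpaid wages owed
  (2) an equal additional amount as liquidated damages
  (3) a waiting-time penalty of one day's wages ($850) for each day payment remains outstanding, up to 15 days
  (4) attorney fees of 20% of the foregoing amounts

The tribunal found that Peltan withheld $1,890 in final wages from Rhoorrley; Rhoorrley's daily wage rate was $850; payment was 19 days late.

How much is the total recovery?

Total award: $19,836

Liquidated damages (equal amount): $1,890
Penalty days: min(19, 15) = 15
Waiting-time penalty: 15 × $850 = $12,750
Subtotal: $1,890 + $1,890 + $12,750 = $16,530
Attorney fees: 20% of $16,530 = $3,306
Total award: $16,530 + $3,306 = $19,836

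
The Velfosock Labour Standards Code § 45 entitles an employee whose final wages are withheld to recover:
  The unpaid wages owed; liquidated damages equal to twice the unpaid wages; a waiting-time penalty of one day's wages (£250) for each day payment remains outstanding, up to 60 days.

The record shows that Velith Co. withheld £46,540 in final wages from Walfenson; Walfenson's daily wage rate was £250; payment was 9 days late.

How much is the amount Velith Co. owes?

Total award: £141,870

Doubled: 2 × £46,540 = £93,080
Penalty days: min(9, 60) = 9
Waiting-time penalty: 9 × £250 = £2,250
Total award: £46,540 + £93,080 + £2,250 = £141,870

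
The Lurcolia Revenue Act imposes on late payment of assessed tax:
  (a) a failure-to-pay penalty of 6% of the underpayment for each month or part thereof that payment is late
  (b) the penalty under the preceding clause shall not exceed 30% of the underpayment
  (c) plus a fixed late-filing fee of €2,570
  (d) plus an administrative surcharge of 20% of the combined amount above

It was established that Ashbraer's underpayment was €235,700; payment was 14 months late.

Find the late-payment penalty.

Accrued rate: 6% × 14 = 84%, capped at 30% → 30%
Failure-to-pay penalty: 30% of €235,700 = €70,710
Penalty before surcharge: €70,710 + €2,570 = €73,280
Administrative surcharge: 20% of €73,280 = €14,656
Total penalty: €73,280 + €14,656 = €87,936

€87,936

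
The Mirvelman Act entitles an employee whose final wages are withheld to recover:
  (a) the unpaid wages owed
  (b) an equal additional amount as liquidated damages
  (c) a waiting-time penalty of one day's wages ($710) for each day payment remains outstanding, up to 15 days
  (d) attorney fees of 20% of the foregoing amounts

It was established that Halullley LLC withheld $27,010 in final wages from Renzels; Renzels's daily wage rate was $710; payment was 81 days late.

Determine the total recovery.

$77,604

Liquidated damages (equal amount): $27,010
Penalty days: min(81, 15) = 15
Waiting-time penalty: 15 × $710 = $10,650
Subtotal: $27,010 + $27,010 + $10,650 = $64,670
Attorney fees: 20% of $64,670 = $12,934
Total award: $64,670 + $12,934 = $77,604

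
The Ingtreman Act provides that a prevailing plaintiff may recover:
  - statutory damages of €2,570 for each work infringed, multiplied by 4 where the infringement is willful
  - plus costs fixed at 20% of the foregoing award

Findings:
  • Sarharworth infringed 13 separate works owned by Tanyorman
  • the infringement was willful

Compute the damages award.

€160,368

Statutory damages: 13 × €2,570 = €33,410
Multiplied by 4: 4 × €33,410 = €133,640
Costs: 20% of €133,640 = €26,728
Award plus costs: €133,640 + €26,728 = €160,368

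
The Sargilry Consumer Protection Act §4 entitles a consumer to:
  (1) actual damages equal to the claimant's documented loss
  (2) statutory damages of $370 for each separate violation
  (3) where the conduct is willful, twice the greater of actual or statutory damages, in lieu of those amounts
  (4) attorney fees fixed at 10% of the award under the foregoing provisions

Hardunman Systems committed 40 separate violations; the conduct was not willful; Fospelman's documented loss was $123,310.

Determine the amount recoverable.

$151,921

Statutory damages: 40 × $370 = $14,800
Conduct not willful: the in-lieu enhancement does not apply.
Actual plus statutory damages: $123,310 + $14,800 = $138,110
Attorney fees: 10% of $138,110 = $13,811
Total recovery: $138,110 + $13,811 = $151,921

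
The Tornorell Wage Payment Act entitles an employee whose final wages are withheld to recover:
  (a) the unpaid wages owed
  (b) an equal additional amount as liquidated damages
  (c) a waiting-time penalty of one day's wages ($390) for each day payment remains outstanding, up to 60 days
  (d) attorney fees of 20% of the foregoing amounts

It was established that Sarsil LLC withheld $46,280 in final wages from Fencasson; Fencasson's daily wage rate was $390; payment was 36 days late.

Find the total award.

Liquidated damages (equal amount): $46,280
Penalty days: min(36, 60) = 36
Waiting-time penalty: 36 × $390 = $14,040
Subtotal: $46,280 + $46,280 + $14,040 = $106,600
Attorney fees: 20% of $106,600 = $21,320
Total award: $106,600 + $21,320 = $127,920

$127,920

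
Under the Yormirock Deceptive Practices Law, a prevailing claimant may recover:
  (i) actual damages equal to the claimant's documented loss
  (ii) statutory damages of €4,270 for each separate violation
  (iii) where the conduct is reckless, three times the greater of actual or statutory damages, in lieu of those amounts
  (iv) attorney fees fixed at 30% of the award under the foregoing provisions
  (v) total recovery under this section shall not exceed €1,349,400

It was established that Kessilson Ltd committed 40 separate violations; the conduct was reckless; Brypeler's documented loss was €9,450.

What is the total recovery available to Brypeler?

Total recovery: €666,120

Statutory damages: 40 × €4,270 = €170,800
Greater of actual damages (€9,450) or statutory damages (€170,800): €170,800
Trebled: 3 × €170,800 = €512,400
Attorney fees: 30% of €512,400 = €153,720
Total before cap: €512,400 + €153,720 = €666,120
Cap at €1,349,400: €666,120 is within the cap, no reduction.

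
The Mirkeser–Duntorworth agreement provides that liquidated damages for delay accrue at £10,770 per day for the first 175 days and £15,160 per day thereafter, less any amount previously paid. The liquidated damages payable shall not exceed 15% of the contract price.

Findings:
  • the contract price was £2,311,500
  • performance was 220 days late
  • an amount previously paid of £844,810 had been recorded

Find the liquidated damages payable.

£346,725

First 175 days: 175 × £10,770 = £1,884,750
Remaining days: (220 − 175) × £15,160 = £682,200
Accrued per-day damages: £1,884,750 + £682,200 = £2,566,950
Less amount previously paid: £2,566,950 − £844,810 = £1,722,140
Cap: 15% of £2,311,500 = £346,725
Cap at £346,725: £1,722,140 exceeds the cap → £346,725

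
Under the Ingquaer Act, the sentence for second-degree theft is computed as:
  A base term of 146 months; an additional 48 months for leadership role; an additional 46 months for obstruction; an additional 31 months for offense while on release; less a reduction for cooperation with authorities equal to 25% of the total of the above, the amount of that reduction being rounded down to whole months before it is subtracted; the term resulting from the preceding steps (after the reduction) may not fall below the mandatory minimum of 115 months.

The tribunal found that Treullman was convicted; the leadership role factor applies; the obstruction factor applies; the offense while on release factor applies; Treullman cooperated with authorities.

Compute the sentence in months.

Leadership role enhancement: +48 months
Obstruction enhancement: +46 months
Offense while on release enhancement: +31 months
Adjusted term: 146 months + 48 months + 46 months + 31 months = 271 months
Cooperation with authorities reduction: 25% of 271 months = 67 months (rounded down)
After reduction: 271 − 67 = 204 months
Minimum 115 months: 204 months meets the minimum, no increase.

204 months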